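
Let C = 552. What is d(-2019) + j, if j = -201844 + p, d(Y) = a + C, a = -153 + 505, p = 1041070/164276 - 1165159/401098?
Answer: -1654983271838768/8236346881 ≈ -2.0094e+5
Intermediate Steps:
p = 28270429372/8236346881 (p = 1041070*(1/164276) - 1165159*1/401098 = 520535/82138 - 1165159/401098 = 28270429372/8236346881 ≈ 3.4324)
a = 352
d(Y) = 904 (d(Y) = 352 + 552 = 904)
j = -1662428929419192/8236346881 (j = -201844 + 28270429372/8236346881 = -1662428929419192/8236346881 ≈ -2.0184e+5)
d(-2019) + j = 904 - 1662428929419192/8236346881 = -1654983271838768/8236346881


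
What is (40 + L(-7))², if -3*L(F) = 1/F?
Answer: 707281/441 ≈ 1603.8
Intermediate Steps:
L(F) = -1/(3*F)
(40 + L(-7))² = (40 - ⅓/(-7))² = (40 - ⅓*(-⅐))² = (40 + 1/21)² = (841/21)² = 707281/441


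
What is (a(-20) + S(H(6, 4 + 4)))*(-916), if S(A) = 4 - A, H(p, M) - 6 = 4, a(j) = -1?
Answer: 6412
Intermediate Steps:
H(p, M) = 10 (H(p, M) = 6 + 4 = 10)
(a(-20) + S(H(6, 4 + 4)))*(-916) = (-1 + (4 - 1*10))*(-916) = (-1 + (4 - 10))*(-916) = (-1 - 6)*(-916) = -7*(-916) = 6412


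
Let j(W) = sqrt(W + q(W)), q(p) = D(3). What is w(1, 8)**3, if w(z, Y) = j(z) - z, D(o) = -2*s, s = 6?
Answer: 32 - 8*I*sqrt(11) ≈ 32.0 - 26.533*I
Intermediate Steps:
D(o) = -12 (D(o) = -2*6 = -12)
q(p) = -12
j(W) = sqrt(-12 + W) (j(W) = sqrt(W - 12) = sqrt(-12 + W))
w(z, Y) = sqrt(-12 + z) - z
w(1, 8)**3 = (sqrt(-12 + 1) - 1*1)**3 = (sqrt(-11) - 1)**3 = (I*sqrt(11) - 1)**3 = (-1 + I*sqrt(11))**3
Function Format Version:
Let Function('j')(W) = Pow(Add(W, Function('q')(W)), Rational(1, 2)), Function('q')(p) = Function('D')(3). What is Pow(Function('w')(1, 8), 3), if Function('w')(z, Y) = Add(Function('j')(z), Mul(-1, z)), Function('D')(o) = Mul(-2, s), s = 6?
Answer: Add(32, Mul(-8, I, Pow(11, Rational(1, 2)))) ≈ Add(32.000, Mul(-26.533, I))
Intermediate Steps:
Function('D')(o) = -12 (Function('D')(o) = Mul(-2, 6) = -12)
Function('q')(p) = -12
Function('j')(W) = Pow(Add(-12, W), Rational(1, 2)) (Function('j')(W) = Pow(Add(W, -12), Rational(1, 2)) = Pow(Add(-12, W), Rational(1, 2)))
Function('w')(z, Y) = Add(Pow(Add(-12, z), Rational(1, 2)), Mul(-1, z))
Pow(Function('w')(1, 8), 3) = Pow(Add(Pow(Add(-12, 1), Rational(1, 2)), Mul(-1, 1)), 3) = Pow(Add(Pow(-11, Rational(1, 2)), -1), 3) = Pow(Add(Mul(I, Pow(11, Rational(1, 2))), -1), 3) = Pow(Add(-1, Mul(I, Pow(11, Rational(1, 2)))), 3)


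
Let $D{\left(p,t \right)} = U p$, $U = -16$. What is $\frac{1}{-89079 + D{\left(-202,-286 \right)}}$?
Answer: $- \frac{1}{85847} \approx -1.1649 \cdot 10^{-5}$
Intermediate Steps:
$D{\left(p,t \right)} = - 16 p$
$\frac{1}{-89079 + D{\left(-202,-286 \right)}} = \frac{1}{-89079 - -3232} = \frac{1}{-89079 + 3232} = \frac{1}{-85847} = - \frac{1}{85847}$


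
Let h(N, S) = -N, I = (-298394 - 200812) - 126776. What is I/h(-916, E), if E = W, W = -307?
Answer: -312991/458 ≈ -683.39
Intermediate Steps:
E = -307
I = -625982 (I = -499206 - 126776 = -625982)
I/h(-916, E) = -625982/((-1*(-916))) = -625982/916 = -625982*1/916 = -312991/458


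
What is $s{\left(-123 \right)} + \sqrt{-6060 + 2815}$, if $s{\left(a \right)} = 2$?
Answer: $2 + i \sqrt{3245} \approx 2.0 + 56.965 i$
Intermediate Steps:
$s{\left(-123 \right)} + \sqrt{-6060 + 2815} = 2 + \sqrt{-6060 + 2815} = 2 + \sqrt{-3245} = 2 + i \sqrt{3245}$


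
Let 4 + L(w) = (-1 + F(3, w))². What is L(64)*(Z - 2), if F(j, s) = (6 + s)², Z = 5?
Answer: 72000591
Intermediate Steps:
L(w) = -4 + (-1 + (6 + w)²)²
L(64)*(Z - 2) = (-4 + (-1 + (6 + 64)²)²)*(5 - 2) = (-4 + (-1 + 70²)²)*3 = (-4 + (-1 + 4900)²)*3 = (-4 + 4899²)*3 = (-4 + 24000201)*3 = 24000197*3 = 72000591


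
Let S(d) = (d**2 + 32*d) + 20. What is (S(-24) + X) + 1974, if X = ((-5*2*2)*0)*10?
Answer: 1802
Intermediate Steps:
S(d) = 20 + d**2 + 32*d
X = 0 (X = (-10*2*0)*10 = -20*0*10 = 0*10 = 0)
(S(-24) + X) + 1974 = ((20 + (-24)**2 + 32*(-24)) + 0) + 1974 = ((20 + 576 - 768) + 0) + 1974 = (-172 + 0) + 1974 = -172 + 1974 = 1802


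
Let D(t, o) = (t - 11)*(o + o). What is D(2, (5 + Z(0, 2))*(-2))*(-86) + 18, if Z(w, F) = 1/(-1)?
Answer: -12366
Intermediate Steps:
Z(w, F) = -1 (Z(w, F) = 1*(-1) = -1)
D(t, o) = 2*o*(-11 + t) (D(t, o) = (-11 + t)*(2*o) = 2*o*(-11 + t))
D(2, (5 + Z(0, 2))*(-2))*(-86) + 18 = (2*((5 - 1)*(-2))*(-11 + 2))*(-86) + 18 = (2*(4*(-2))*(-9))*(-86) + 18 = (2*(-8)*(-9))*(-86) + 18 = 144*(-86) + 18 = -12384 + 18 = -12366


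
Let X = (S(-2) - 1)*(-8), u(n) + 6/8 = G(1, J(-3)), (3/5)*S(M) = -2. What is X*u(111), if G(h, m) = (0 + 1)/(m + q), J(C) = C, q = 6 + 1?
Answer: -52/3 ≈ -17.333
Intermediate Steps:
S(M) = -10/3 (S(M) = (5/3)*(-2) = -10/3)
q = 7
G(h, m) = 1/(7 + m) (G(h, m) = (0 + 1)/(m + 7) = 1/(7 + m))
u(n) = -½ (u(n) = -¾ + 1/(7 - 3) = -¾ + 1/4 = -¾ + ¼ = -½)
X = 104/3 (X = (-10/3 - 1)*(-8) = -13/3*(-8) = 104/3 ≈ 34.667)
X*u(111) = (104/3)*(-½) = -52/3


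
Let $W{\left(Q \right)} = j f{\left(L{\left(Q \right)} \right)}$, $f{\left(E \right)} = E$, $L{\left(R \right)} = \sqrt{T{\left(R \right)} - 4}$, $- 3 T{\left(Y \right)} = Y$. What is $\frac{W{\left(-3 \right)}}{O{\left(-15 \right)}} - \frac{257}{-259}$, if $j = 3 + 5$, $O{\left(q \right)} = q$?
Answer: $\frac{257}{259} - \frac{8 i \sqrt{3}}{15} \approx 0.99228 - 0.92376 i$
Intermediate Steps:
$T{\left(Y \right)} = - \frac{Y}{3}$
$L{\left(R \right)} = \sqrt{-4 - \frac{R}{3}}$ ($L{\left(R \right)} = \sqrt{- \frac{R}{3} - 4} = \sqrt{-4 - \frac{R}{3}}$)
$j = 8$
$W{\left(Q \right)} = \frac{8 \sqrt{-36 - 3 Q}}{3}$ ($W{\left(Q \right)} = 8 \frac{\sqrt{-36 - 3 Q}}{3} = \frac{8 \sqrt{-36 - 3 Q}}{3}$)
$\frac{W{\left(-3 \right)}}{O{\left(-15 \right)}} - \frac{257}{-259} = \frac{\frac{8}{3} \sqrt{-36 - -9}}{-15} - \frac{257}{-259} = \frac{8 \sqrt{-36 + 9}}{3} \left(- \frac{1}{15}\right) - - \frac{257}{259} = \frac{8 \sqrt{-27}}{3} \left(- \frac{1}{15}\right) + \frac{257}{259} = \frac{8 \cdot 3 i \sqrt{3}}{3} \left(- \frac{1}{15}\right) + \frac{257}{259} = 8 i \sqrt{3} \left(- \frac{1}{15}\right) + \frac{257}{259} = - \frac{8 i \sqrt{3}}{15} + \frac{257}{259} = \frac{257}{259} - \frac{8 i \sqrt{3}}{15}$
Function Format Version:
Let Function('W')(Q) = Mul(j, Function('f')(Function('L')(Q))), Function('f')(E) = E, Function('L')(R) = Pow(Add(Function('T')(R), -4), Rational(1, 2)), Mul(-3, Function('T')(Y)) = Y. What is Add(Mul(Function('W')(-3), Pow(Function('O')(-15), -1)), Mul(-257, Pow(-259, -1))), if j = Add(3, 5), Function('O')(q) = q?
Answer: Add(Rational(257, 259), Mul(Rational(-8, 15), I, Pow(3, Rational(1, 2)))) ≈ Add(0.99228, Mul(-0.92376, I))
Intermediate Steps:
Function('T')(Y) = Mul(Rational(-1, 3), Y)
Function('L')(R) = Pow(Add(-4, Mul(Rational(-1, 3), R)), Rational(1, 2)) (Function('L')(R) = Pow(Add(Mul(Rational(-1, 3), R), -4), Rational(1, 2)) = Pow(Add(-4, Mul(Rational(-1, 3), R)), Rational(1, 2)))
j = 8
Function('W')(Q) = Mul(Rational(8, 3), Pow(Add(-36, Mul(-3, Q)), Rational(1, 2))) (Function('W')(Q) = Mul(8, Mul(Rational(1, 3), Pow(Add(-36, Mul(-3, Q)), Rational(1, 2)))) = Mul(Rational(8, 3), Pow(Add(-36, Mul(-3, Q)), Rational(1, 2))))
Add(Mul(Function('W')(-3), Pow(Function('O')(-15), -1)), Mul(-257, Pow(-259, -1))) = Add(Mul(Mul(Rational(8, 3), Pow(Add(-36, Mul(-3, -3)), Rational(1, 2))), Pow(-15, -1)), Mul(-257, Pow(-259, -1))) = Add(Mul(Mul(Rational(8, 3), Pow(Add(-36, 9), Rational(1, 2))), Rational(-1, 15)), Mul(-257, Rational(-1, 259))) = Add(Mul(Mul(Rational(8, 3), Pow(-27, Rational(1, 2))), Rational(-1, 15)), Rational(257, 259)) = Add(Mul(Mul(Rational(8, 3), Mul(3, I, Pow(3, Rational(1, 2)))), Rational(-1, 15)), Rational(257, 259)) = Add(Mul(Mul(8, I, Pow(3, Rational(1, 2))), Rational(-1, 15)), Rational(257, 259)) = Add(Mul(Rational(-8, 15), I, Pow(3, Rational(1, 2))), Rational(257, 259)) = Add(Rational(257, 259), Mul(Rational(-8, 15), I, Pow(3, Rational(1, 2))))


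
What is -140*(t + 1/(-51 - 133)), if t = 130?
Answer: -837165/46 ≈ -18199.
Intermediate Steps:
-140*(t + 1/(-51 - 133)) = -140*(130 + 1/(-51 - 133)) = -140*(130 + 1/(-184)) = -140*(130 - 1/184) = -140*23919/184 = -837165/46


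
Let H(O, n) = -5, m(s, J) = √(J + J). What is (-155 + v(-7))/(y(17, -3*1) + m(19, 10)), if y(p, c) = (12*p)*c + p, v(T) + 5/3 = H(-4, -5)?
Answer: 57715/212403 + 194*√5/212403 ≈ 0.27377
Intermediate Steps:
m(s, J) = √2*√J (m(s, J) = √(2*J) = √2*√J)
v(T) = -20/3 (v(T) = -5/3 - 5 = -20/3)
y(p, c) = p + 12*c*p (y(p, c) = 12*c*p + p = p + 12*c*p)
(-155 + v(-7))/(y(17, -3*1) + m(19, 10)) = (-155 - 20/3)/(17*(1 + 12*(-3*1)) + √2*√10) = -485/(3*(17*(1 + 12*(-3)) + 2*√5)) = -485/(3*(17*(1 - 36) + 2*√5)) = -485/(3*(17*(-35) + 2*√5)) = -485/(3*(-595 + 2*√5))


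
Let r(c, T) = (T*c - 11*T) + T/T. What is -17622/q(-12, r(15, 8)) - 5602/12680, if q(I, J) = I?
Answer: 9307489/6340 ≈ 1468.1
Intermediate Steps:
r(c, T) = 1 - 11*T + T*c (r(c, T) = (-11*T + T*c) + 1 = 1 - 11*T + T*c)
-17622/q(-12, r(15, 8)) - 5602/12680 = -17622/(-12) - 5602/12680 = -17622*(-1/12) - 5602*1/12680 = 2937/2 - 2801/6340 = 9307489/6340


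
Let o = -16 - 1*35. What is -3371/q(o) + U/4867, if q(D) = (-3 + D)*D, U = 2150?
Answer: -10485557/13403718 ≈ -0.78229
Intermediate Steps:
o = -51 (o = -16 - 35 = -51)
q(D) = D*(-3 + D)
-3371/q(o) + U/4867 = -3371*(-1/(51*(-3 - 51))) + 2150/4867 = -3371/((-51*(-54))) + 2150*(1/4867) = -3371/2754 + 2150/4867 = -10485557/13403718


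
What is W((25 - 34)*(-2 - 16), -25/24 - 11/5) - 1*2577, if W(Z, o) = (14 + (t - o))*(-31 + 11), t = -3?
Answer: -17171/6 ≈ -2861.8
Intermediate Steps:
W(Z, o) = -220 + 20*o (W(Z, o) = (14 + (-3 - o))*(-31 + 11) = (11 - o)*(-20) = -220 + 20*o)
W((25 - 34)*(-2 - 16), -25/24 - 11/5) - 1*2577 = (-220 + 20*(-25/24 - 11/5)) - 1*2577 = (-220 + 20*(-25*1/24 - 11*⅕)) - 2577 = (-220 + 20*(-25/24 - 11/5)) - 2577 = (-220 + 20*(-389/120)) - 2577 = (-220 - 389/6) - 2577 = -1709/6 - 2577 = -17171/6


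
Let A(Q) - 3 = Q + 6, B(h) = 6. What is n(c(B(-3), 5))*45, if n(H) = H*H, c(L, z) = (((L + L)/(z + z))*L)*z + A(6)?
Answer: 117045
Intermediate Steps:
A(Q) = 9 + Q (A(Q) = 3 + (Q + 6) = 3 + (6 + Q) = 9 + Q)
c(L, z) = 15 + L² (c(L, z) = (((L + L)/(z + z))*L)*z + (9 + 6) = (((2*L)/((2*z)))*L)*z + 15 = (((2*L)*(1/(2*z)))*L)*z + 15 = ((L/z)*L)*z + 15 = (L²/z)*z + 15 = L² + 15 = 15 + L²)
n(H) = H²
n(c(B(-3), 5))*45 = (15 + 6²)²*45 = (15 + 36)²*45 = 51²*45 = 2601*45 = 117045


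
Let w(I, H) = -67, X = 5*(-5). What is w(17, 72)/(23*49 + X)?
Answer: -67/1102 ≈ -0.060799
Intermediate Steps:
X = -25
w(17, 72)/(23*49 + X) = -67/(23*49 - 25) = -67/(1127 - 25) = -67/1102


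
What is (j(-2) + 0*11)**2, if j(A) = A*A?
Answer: 16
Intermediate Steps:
j(A) = A**2
(j(-2) + 0*11)**2 = ((-2)**2 + 0*11)**2 = (4 + 0)**2 = 4**2 = 16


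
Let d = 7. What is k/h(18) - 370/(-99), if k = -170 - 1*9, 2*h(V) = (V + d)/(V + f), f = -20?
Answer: 80134/2475 ≈ 32.377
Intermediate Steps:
h(V) = (7 + V)/(2*(-20 + V)) (h(V) = ((V + 7)/(V - 20))/2 = ((7 + V)/(-20 + V))/2 = (7 + V)/(2*(-20 + V)))
k = -179 (k = -170 - 9 = -179)
k/h(18) - 370/(-99) = -179*2*(-20 + 18)/(7 + 18) - 370/(-99) = -179/((½)*25/(-2)) - 370*(-1/99) = -179/((½)*(-½)*25) + 370/99 = -179/(-25/4) + 370/99 = -179*(-4/25) + 370/99 = 716/25 + 370/99 = 80134/2475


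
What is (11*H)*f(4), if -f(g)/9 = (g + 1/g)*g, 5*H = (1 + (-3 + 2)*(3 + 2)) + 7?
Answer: -5049/5 ≈ -1009.8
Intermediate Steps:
H = ⅗ (H = ((1 + (-3 + 2)*(3 + 2)) + 7)/5 = ((1 - 1*5) + 7)/5 = ((1 - 5) + 7)/5 = (-4 + 7)/5 = (⅕)*3 = ⅗ ≈ 0.60000)
f(g) = -9*g*(g + 1/g) (f(g) = -9*(g + 1/g)*g = -9*g*(g + 1/g))
(11*H)*f(4) = (11*(⅗))*(-9 - 9*4²) = 33*(-9 - 9*16)/5 = 33*(-9 - 144)/5 = (33/5)*(-153) = -5049/5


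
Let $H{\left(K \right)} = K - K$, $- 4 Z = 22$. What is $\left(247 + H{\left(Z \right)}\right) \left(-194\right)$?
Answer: $-47918$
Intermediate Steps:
$Z = - \frac{11}{2}$ ($Z = \left(- \frac{1}{4}\right) 22 = - \frac{11}{2} \approx -5.5$)
$H{\left(K \right)} = 0$
$\left(247 + H{\left(Z \right)}\right) \left(-194\right) = \left(247 + 0\right) \left(-194\right) = 247 \left(-194\right) = -47918$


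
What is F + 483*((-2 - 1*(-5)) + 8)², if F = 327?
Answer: 58770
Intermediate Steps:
F + 483*((-2 - 1*(-5)) + 8)² = 327 + 483*((-2 - 1*(-5)) + 8)² = 327 + 483*((-2 + 5) + 8)² = 327 + 483*(3 + 8)² = 327 + 483*11² = 327 + 483*121 = 327 + 58443 = 58770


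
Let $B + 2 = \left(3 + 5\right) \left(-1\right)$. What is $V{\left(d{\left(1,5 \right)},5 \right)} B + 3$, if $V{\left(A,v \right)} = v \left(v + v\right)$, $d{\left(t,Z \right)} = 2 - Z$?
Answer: $-497$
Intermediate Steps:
$B = -10$ ($B = -2 + \left(3 + 5\right) \left(-1\right) = -2 + 8 \left(-1\right) = -2 - 8 = -10$)
$V{\left(A,v \right)} = 2 v^{2}$ ($V{\left(A,v \right)} = v 2 v = 2 v^{2}$)
$V{\left(d{\left(1,5 \right)},5 \right)} B + 3 = 2 \cdot 5^{2} \left(-10\right) + 3 = 2 \cdot 25 \left(-10\right) + 3 = 50 \left(-10\right) + 3 = -500 + 3 = -497$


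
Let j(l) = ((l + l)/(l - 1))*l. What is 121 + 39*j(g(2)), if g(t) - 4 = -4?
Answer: 121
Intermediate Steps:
g(t) = 0 (g(t) = 4 - 4 = 0)
j(l) = 2*l²/(-1 + l) (j(l) = ((2*l)/(-1 + l))*l = (2*l/(-1 + l))*l = 2*l²/(-1 + l))
121 + 39*j(g(2)) = 121 + 39*(2*0²/(-1 + 0)) = 121 + 39*(2*0/(-1)) = 121 + 39*(2*0*(-1)) = 121 + 39*0 = 121 + 0 = 121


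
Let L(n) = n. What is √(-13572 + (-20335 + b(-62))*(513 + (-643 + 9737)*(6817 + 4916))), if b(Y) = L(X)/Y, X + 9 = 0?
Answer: I*√8340470810951298/62 ≈ 1.473e+6*I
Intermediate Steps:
X = -9 (X = -9 + 0 = -9)
b(Y) = -9/Y
√(-13572 + (-20335 + b(-62))*(513 + (-643 + 9737)*(6817 + 4916))) = √(-13572 + (-20335 - 9/(-62))*(513 + (-643 + 9737)*(6817 + 4916))) = √(-13572 + (-20335 - 9*(-1/62))*(513 + 9094*11733)) = √(-13572 + (-20335 + 9/62)*(513 + 106699902)) = √(-13572 - 1260761/62*106700415) = √(-13572 - 134523721915815/62) = √(-134523722757279/62) = I*√8340470810951298/62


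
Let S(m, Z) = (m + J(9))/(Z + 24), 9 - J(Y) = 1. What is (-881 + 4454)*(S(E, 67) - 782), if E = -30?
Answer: -254340432/91 ≈ -2.7949e+6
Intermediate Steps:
J(Y) = 8 (J(Y) = 9 - 1*1 = 9 - 1 = 8)
S(m, Z) = (8 + m)/(24 + Z) (S(m, Z) = (m + 8)/(Z + 24) = (8 + m)/(24 + Z))
(-881 + 4454)*(S(E, 67) - 782) = (-881 + 4454)*((8 - 30)/(24 + 67) - 782) = 3573*(-22/91 - 782) = 3573*(-71184/91) = -254340432/91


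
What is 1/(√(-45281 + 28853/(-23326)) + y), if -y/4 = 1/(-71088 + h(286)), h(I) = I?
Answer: 1651527452/1323729368481683963 - 1253230801*I*√24638168184634/1323729368481683963 ≈ 1.2476e-9 - 0.0046993*I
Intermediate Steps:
y = 2/35401 (y = -4/(-71088 + 286) = -4/(-70802) = -4*(-1/70802) = 2/35401 ≈ 5.6496e-5)
1/(√(-45281 + 28853/(-23326)) + y) = 1/(√(-45281 + 28853/(-23326)) + 2/35401) = 1/(√(-45281 + 28853*(-1/23326)) + 2/35401) = 1/(√(-45281 - 28853/23326) + 2/35401) = 1/(√(-1056253459/23326) + 2/35401) = 1/(I*√24638168184634/23326 + 2/35401) = 1/(2/35401 + I*√24638168184634/23326)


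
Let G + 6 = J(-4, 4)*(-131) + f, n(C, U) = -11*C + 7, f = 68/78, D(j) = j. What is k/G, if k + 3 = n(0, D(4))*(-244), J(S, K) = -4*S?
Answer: 66729/81944 ≈ 0.81432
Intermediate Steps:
f = 34/39 (f = 68*(1/78) = 34/39 ≈ 0.87179)
n(C, U) = 7 - 11*C
G = -81944/39 (G = -6 + (-4*(-4)*(-131) + 34/39) = -6 + (16*(-131) + 34/39) = -6 + (-2096 + 34/39) = -6 - 81710/39 = -81944/39 ≈ -2101.1)
k = -1711 (k = -3 + (7 - 11*0)*(-244) = -3 + (7 + 0)*(-244) = -3 + 7*(-244) = -3 - 1708 = -1711)
k/G = -1711/(-81944/39) = -1711*(-39/81944) = 66729/81944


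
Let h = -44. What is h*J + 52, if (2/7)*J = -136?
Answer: 20996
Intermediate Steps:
J = -476 (J = (7/2)*(-136) = -476)
h*J + 52 = -44*(-476) + 52 = 20944 + 52 = 20996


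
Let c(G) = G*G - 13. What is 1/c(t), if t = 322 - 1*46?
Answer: 1/76163 ≈ 1.3130e-5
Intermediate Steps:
t = 276 (t = 322 - 46 = 276)
c(G) = -13 + G² (c(G) = G² - 13 = -13 + G²)
1/c(t) = 1/(-13 + 276²) = 1/(-13 + 76176) = 1/76163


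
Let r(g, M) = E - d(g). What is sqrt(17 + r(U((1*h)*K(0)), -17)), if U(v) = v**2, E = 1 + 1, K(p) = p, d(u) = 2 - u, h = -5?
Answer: sqrt(17) ≈ 4.1231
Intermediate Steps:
E = 2
r(g, M) = g (r(g, M) = 2 - (2 - g) = 2 + (-2 + g) = g)
sqrt(17 + r(U((1*h)*K(0)), -17)) = sqrt(17 + ((1*(-5))*0)**2) = sqrt(17 + (-5*0)**2) = sqrt(17 + 0**2) = sqrt(17 + 0) = sqrt(17)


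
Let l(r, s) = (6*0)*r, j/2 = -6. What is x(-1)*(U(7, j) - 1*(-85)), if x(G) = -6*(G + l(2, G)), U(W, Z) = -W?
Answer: 468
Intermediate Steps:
j = -12 (j = 2*(-6) = -12)
l(r, s) = 0 (l(r, s) = 0*r = 0)
x(G) = -6*G (x(G) = -6*(G + 0) = -6*G)
x(-1)*(U(7, j) - 1*(-85)) = (-6*(-1))*(-1*7 - 1*(-85)) = 6*(-7 + 85) = 6*78 = 468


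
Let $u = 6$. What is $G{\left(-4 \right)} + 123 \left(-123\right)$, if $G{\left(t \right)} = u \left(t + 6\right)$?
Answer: $-15117$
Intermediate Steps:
$G{\left(t \right)} = 36 + 6 t$ ($G{\left(t \right)} = 6 \left(t + 6\right) = 6 \left(6 + t\right) = 36 + 6 t$)
$G{\left(-4 \right)} + 123 \left(-123\right) = \left(36 + 6 \left(-4\right)\right) + 123 \left(-123\right) = \left(36 - 24\right) - 15129 = 12 - 15129 = -15117$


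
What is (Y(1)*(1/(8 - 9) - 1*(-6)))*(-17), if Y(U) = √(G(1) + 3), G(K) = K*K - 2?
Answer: -85*√2 ≈ -120.21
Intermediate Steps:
G(K) = -2 + K² (G(K) = K² - 2 = -2 + K²)
Y(U) = √2 (Y(U) = √((-2 + 1²) + 3) = √((-2 + 1) + 3) = √(-1 + 3) = √2)
(Y(1)*(1/(8 - 9) - 1*(-6)))*(-17) = (√2*(1/(8 - 9) - 1*(-6)))*(-17) = (√2*(1/(-1) + 6))*(-17) = (√2*(-1 + 6))*(-17) = (√2*5)*(-17) = (5*√2)*(-17) = -85*√2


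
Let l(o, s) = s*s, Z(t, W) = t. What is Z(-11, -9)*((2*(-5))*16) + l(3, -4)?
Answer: 1776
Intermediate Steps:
l(o, s) = s**2
Z(-11, -9)*((2*(-5))*16) + l(3, -4) = -11*2*(-5)*16 + (-4)**2 = -(-110)*16 + 16 = -11*(-160) + 16 = 1760 + 16 = 1776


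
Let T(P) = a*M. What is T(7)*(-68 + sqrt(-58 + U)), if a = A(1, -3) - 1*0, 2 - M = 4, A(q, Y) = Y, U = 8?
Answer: -408 + 30*I*sqrt(2) ≈ -408.0 + 42.426*I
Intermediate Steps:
M = -2 (M = 2 - 1*4 = 2 - 4 = -2)
a = -3 (a = -3 - 1*0 = -3 + 0 = -3)
T(P) = 6 (T(P) = -3*(-2) = 6)
T(7)*(-68 + sqrt(-58 + U)) = 6*(-68 + sqrt(-58 + 8)) = 6*(-68 + sqrt(-50)) = 6*(-68 + 5*I*sqrt(2)) = -408 + 30*I*sqrt(2)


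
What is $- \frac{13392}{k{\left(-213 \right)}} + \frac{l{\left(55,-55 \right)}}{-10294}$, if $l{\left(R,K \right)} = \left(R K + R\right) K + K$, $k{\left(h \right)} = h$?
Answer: $\frac{34358471}{730874} \approx 47.01$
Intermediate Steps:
$l{\left(R,K \right)} = K + K \left(R + K R\right)$ ($l{\left(R,K \right)} = \left(K R + R\right) K + K = \left(R + K R\right) K + K = K \left(R + K R\right) + K = K + K \left(R + K R\right)$)
$- \frac{13392}{k{\left(-213 \right)}} + \frac{l{\left(55,-55 \right)}}{-10294} = - \frac{13392}{-213} + \frac{\left(-55\right) \left(1 + 55 - 3025\right)}{-10294} = \left(-13392\right) \left(- \frac{1}{213}\right) + - 55 \left(1 + 55 - 3025\right) \left(- \frac{1}{10294}\right) = \frac{4464}{71} + \left(-55\right) \left(-2969\right) \left(- \frac{1}{10294}\right) = \frac{4464}{71} + 163295 \left(- \frac{1}{10294}\right) = \frac{4464}{71} - \frac{163295}{10294} = \frac{34358471}{730874}$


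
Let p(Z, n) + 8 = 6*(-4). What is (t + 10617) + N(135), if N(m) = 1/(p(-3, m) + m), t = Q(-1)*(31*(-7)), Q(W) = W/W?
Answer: 1071201/103 ≈ 10400.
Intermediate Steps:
Q(W) = 1
p(Z, n) = -32 (p(Z, n) = -8 + 6*(-4) = -8 - 24 = -32)
t = -217 (t = 1*(31*(-7)) = 1*(-217) = -217)
N(m) = 1/(-32 + m)
(t + 10617) + N(135) = (-217 + 10617) + 1/(-32 + 135) = 10400 + 1/103 = 1071201/103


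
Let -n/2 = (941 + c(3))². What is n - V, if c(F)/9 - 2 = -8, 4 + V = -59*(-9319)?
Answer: -2123355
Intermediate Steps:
V = 549817 (V = -4 - 59*(-9319) = -4 + 549821 = 549817)
c(F) = -54 (c(F) = 18 + 9*(-8) = 18 - 72 = -54)
n = -1573538 (n = -2*(941 - 54)² = -2*887² = -2*786769 = -1573538)
n - V = -1573538 - 1*549817 = -1573538 - 549817 = -2123355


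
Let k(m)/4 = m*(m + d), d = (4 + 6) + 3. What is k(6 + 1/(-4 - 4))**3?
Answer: 357457501673/4096 ≈ 8.7270e+7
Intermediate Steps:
d = 13 (d = 10 + 3 = 13)
k(m) = 4*m*(13 + m) (k(m) = 4*(m*(m + 13)) = 4*(m*(13 + m)) = 4*m*(13 + m))
k(6 + 1/(-4 - 4))**3 = (4*(6 + 1/(-4 - 4))*(13 + (6 + 1/(-4 - 4))))**3 = (4*(6 + 1/(-8))*(13 + (6 + 1/(-8))))**3 = (4*(6 - 1/8)*(13 + (6 - 1/8)))**3 = (4*(47/8)*(13 + 47/8))**3 = (4*(47/8)*(151/8))**3 = (7097/16)**3 = 357457501673/4096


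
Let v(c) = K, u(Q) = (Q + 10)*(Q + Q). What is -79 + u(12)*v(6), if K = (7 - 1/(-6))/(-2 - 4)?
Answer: -2129/3 ≈ -709.67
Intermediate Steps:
u(Q) = 2*Q*(10 + Q) (u(Q) = (10 + Q)*(2*Q) = 2*Q*(10 + Q))
K = -43/36 (K = (7 - 1*(-1/6))/(-6) = (7 + 1/6)*(-1/6) = (43/6)*(-1/6) = -43/36 ≈ -1.1944)
v(c) = -43/36
-79 + u(12)*v(6) = -79 + (2*12*(10 + 12))*(-43/36) = -79 + (2*12*22)*(-43/36) = -79 + 528*(-43/36) = -79 - 1892/3 = -2129/3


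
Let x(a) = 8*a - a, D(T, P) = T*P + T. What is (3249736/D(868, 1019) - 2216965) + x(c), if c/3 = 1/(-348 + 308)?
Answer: -140200667677/63240 ≈ -2.2170e+6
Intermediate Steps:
D(T, P) = T + P*T (D(T, P) = P*T + T = T + P*T)
c = -3/40 (c = 3/(-348 + 308) = 3/(-40) = 3*(-1/40) = -3/40 ≈ -0.075000)
x(a) = 7*a
(3249736/D(868, 1019) - 2216965) + x(c) = (3249736/((868*(1 + 1019))) - 2216965) + 7*(-3/40) = (3249736/((868*1020)) - 2216965) - 21/40 = (3249736/885360 - 2216965) - 21/40 = (3249736*(1/885360) - 2216965) - 21/40 = (58031/15810 - 2216965) - 21/40 = -35050158619/15810 - 21/40 = -140200667677/63240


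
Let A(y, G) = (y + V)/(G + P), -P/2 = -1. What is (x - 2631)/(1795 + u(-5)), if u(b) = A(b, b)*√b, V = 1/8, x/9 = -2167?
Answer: -24216704/1963909 + 109616*I*√5/9819545 ≈ -12.331 + 0.024961*I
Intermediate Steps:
x = -19503 (x = 9*(-2167) = -19503)
P = 2 (P = -2*(-1) = 2)
V = ⅛ ≈ 0.12500
A(y, G) = (⅛ + y)/(2 + G) (A(y, G) = (y + ⅛)/(G + 2) = (⅛ + y)/(2 + G))
u(b) = √b*(⅛ + b)/(2 + b) (u(b) = ((⅛ + b)/(2 + b))*√b = √b*(⅛ + b)/(2 + b))
(x - 2631)/(1795 + u(-5)) = (-19503 - 2631)/(1795 + √(-5)*(⅛ - 5)/(2 - 5)) = -22134/(1795 + (I*√5)*(-39/8)/(-3)) = -22134/(1795 + (I*√5)*(-⅓)*(-39/8)) = -22134/(1795 + 13*I*√5/8)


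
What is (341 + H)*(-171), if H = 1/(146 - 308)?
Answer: -1049579/18 ≈ -58310.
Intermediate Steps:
H = -1/162 (H = 1/(-162) = -1/162 ≈ -0.0061728)
(341 + H)*(-171) = (341 - 1/162)*(-171) = (55241/162)*(-171) = -1049579/18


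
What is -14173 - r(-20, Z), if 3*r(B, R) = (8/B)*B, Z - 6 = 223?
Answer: -42527/3 ≈ -14176.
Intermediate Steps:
Z = 229 (Z = 6 + 223 = 229)
r(B, R) = 8/3 (r(B, R) = ((8/B)*B)/3 = (⅓)*8 = 8/3)
-14173 - r(-20, Z) = -14173 - 1*8/3 = -14173 - 8/3 = -42527/3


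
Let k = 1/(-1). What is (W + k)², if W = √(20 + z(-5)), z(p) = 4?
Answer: 25 - 4*√6 ≈ 15.202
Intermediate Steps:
k = -1 (k = -1*1 = -1)
W = 2*√6 (W = √(20 + 4) = √24 = 2*√6 ≈ 4.8990)
(W + k)² = (2*√6 - 1)² = (-1 + 2*√6)²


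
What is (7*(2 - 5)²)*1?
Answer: 63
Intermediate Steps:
(7*(2 - 5)²)*1 = (7*(-3)²)*1 = (7*9)*1 = 63*1 = 63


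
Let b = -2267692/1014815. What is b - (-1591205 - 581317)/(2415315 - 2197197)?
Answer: 285013911629/36891569695 ≈ 7.7257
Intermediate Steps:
b = -2267692/1014815 (b = -2267692*1/1014815 = -2267692/1014815 ≈ -2.2346)
b - (-1591205 - 581317)/(2415315 - 2197197) = -2267692/1014815 - (-1591205 - 581317)/(2415315 - 2197197) = -2267692/1014815 - (-2172522)/218118 = -2267692/1014815 - 1*(-362087/36353) = -2267692/1014815 + 362087/36353 = 285013911629/36891569695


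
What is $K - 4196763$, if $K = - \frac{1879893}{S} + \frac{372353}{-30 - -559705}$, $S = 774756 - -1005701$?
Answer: $- \frac{4181979332437844879}{996477271475} \approx -4.1968 \cdot 10^{6}$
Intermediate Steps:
$S = 1780457$ ($S = 774756 + 1005701 = 1780457$)
$K = - \frac{389170609454}{996477271475}$ ($K = - \frac{1879893}{1780457} + \frac{372353}{-30 - -559705} = \left(-1879893\right) \frac{1}{1780457} + \frac{372353}{-30 + 559705} = - \frac{1879893}{1780457} + \frac{372353}{559675} = - \frac{389170609454}{996477271475} \approx -0.39055$)
$K - 4196763 = - \frac{389170609454}{996477271475} - 4196763 = - \frac{4181979332437844879}{996477271475}$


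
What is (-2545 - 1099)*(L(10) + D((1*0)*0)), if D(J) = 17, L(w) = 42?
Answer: -214996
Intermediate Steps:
(-2545 - 1099)*(L(10) + D((1*0)*0)) = (-2545 - 1099)*(42 + 17) = -3644*59 = -214996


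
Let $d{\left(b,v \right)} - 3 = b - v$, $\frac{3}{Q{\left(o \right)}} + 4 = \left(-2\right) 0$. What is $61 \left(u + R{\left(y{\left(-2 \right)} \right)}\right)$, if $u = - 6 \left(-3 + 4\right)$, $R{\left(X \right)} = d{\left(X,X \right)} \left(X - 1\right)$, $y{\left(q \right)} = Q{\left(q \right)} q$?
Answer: $- \frac{549}{2} \approx -274.5$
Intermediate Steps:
$Q{\left(o \right)} = - \frac{3}{4}$ ($Q{\left(o \right)} = \frac{3}{-4 - 0} = \frac{3}{-4 + 0} = \frac{3}{-4} = 3 \left(- \frac{1}{4}\right) = - \frac{3}{4}$)
$d{\left(b,v \right)} = 3 + b - v$ ($d{\left(b,v \right)} = 3 + \left(b - v\right) = 3 + b - v$)
$y{\left(q \right)} = - \frac{3 q}{4}$
$R{\left(X \right)} = -3 + 3 X$ ($R{\left(X \right)} = \left(3 + X - X\right) \left(X - 1\right) = 3 \left(-1 + X\right) = -3 + 3 X$)
$u = -6$ ($u = \left(-6\right) 1 = -6$)
$61 \left(u + R{\left(y{\left(-2 \right)} \right)}\right) = 61 \left(-6 - \left(3 - 3 \left(\left(- \frac{3}{4}\right) \left(-2\right)\right)\right)\right) = 61 \left(-6 + \left(-3 + 3 \cdot \frac{3}{2}\right)\right) = 61 \left(-6 + \left(-3 + \frac{9}{2}\right)\right) = 61 \left(-6 + \frac{3}{2}\right) = 61 \left(- \frac{9}{2}\right) = - \frac{549}{2}$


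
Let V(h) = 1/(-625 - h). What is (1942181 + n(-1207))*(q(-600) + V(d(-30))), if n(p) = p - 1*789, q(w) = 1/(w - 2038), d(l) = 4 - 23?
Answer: -1573490035/399657 ≈ -3937.1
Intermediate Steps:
d(l) = -19
q(w) = 1/(-2038 + w)
n(p) = -789 + p (n(p) = p - 789 = -789 + p)
(1942181 + n(-1207))*(q(-600) + V(d(-30))) = (1942181 + (-789 - 1207))*(1/(-2038 - 600) - 1/(625 - 19)) = (1942181 - 1996)*(1/(-2638) - 1/606) = 1940185*(-1/2638 - 1*1/606) = 1940185*(-1/2638 - 1/606) = 1940185*(-811/399657) = -1573490035/399657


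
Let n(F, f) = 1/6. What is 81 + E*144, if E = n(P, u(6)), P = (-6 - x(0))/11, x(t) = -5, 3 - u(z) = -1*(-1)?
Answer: 105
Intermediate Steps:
u(z) = 2 (u(z) = 3 - (-1)*(-1) = 3 - 1*1 = 3 - 1 = 2)
P = -1/11 (P = (-6 - 1*(-5))/11 = (-6 + 5)*(1/11) = -1*1/11 = -1/11 ≈ -0.090909)
n(F, f) = 1/6
E = 1/6 ≈ 0.16667
81 + E*144 = 81 + (1/6)*144 = 81 + 24 = 105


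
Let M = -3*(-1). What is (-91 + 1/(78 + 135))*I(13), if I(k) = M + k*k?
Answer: -3333704/213 ≈ -15651.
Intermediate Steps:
M = 3
I(k) = 3 + k**2 (I(k) = 3 + k*k = 3 + k**2)
(-91 + 1/(78 + 135))*I(13) = (-91 + 1/(78 + 135))*(3 + 13**2) = (-91 + 1/213)*(3 + 169) = (-91 + 1/213)*172 = -19382/213*172 = -3333704/213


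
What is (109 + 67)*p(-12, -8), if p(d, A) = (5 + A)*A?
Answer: 4224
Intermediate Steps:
p(d, A) = A*(5 + A)
(109 + 67)*p(-12, -8) = (109 + 67)*(-8*(5 - 8)) = 176*(-8*(-3)) = 176*24 = 4224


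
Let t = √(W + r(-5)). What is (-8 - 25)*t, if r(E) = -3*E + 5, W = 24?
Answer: -66*√11 ≈ -218.90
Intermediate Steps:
r(E) = 5 - 3*E
t = 2*√11 (t = √(24 + (5 - 3*(-5))) = √(24 + (5 + 15)) = √(24 + 20) = √44 = 2*√11 ≈ 6.6332)
(-8 - 25)*t = (-8 - 25)*(2*√11) = -66*√11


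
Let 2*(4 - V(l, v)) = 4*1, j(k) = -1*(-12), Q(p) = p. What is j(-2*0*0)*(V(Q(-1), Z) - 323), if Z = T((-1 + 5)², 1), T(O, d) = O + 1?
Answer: -3852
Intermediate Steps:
T(O, d) = 1 + O
Z = 17 (Z = 1 + (-1 + 5)² = 1 + 4² = 1 + 16 = 17)
j(k) = 12
V(l, v) = 2 (V(l, v) = 4 - 2 = 2)
j(-2*0*0)*(V(Q(-1), Z) - 323) = 12*(2 - 323) = 12*(-321) = -3852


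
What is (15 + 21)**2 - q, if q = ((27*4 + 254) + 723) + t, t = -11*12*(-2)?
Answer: -53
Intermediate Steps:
t = 264 (t = -132*(-2) = 264)
q = 1349 (q = ((27*4 + 254) + 723) + 264 = ((108 + 254) + 723) + 264 = (362 + 723) + 264 = 1085 + 264 = 1349)
(15 + 21)**2 - q = (15 + 21)**2 - 1*1349 = 36**2 - 1349 = 1296 - 1349 = -53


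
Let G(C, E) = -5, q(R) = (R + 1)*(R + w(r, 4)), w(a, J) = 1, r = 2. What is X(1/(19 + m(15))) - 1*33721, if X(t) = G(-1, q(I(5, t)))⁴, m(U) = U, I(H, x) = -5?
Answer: -33096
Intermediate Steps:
q(R) = (1 + R)² (q(R) = (R + 1)*(R + 1) = (1 + R)*(1 + R) = (1 + R)²)
X(t) = 625 (X(t) = (-5)⁴ = 625)
X(1/(19 + m(15))) - 1*33721 = 625 - 1*33721 = 625 - 33721 = -33096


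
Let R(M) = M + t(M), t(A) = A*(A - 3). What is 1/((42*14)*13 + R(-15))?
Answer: 1/7899 ≈ 0.00012660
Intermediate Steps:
t(A) = A*(-3 + A)
R(M) = M + M*(-3 + M)
1/((42*14)*13 + R(-15)) = 1/((42*14)*13 - 15*(-2 - 15)) = 1/(588*13 - 15*(-17)) = 1/(7644 + 255) = 1/7899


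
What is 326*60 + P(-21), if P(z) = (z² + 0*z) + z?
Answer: 19980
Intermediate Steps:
P(z) = z + z² (P(z) = (z² + 0) + z = z² + z = z + z²)
326*60 + P(-21) = 326*60 - 21*(1 - 21) = 19560 - 21*(-20) = 19560 + 420 = 19980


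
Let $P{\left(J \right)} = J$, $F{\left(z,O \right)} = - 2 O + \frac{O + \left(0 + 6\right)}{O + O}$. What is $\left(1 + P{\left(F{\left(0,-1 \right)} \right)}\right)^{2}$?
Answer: $\frac{1}{4} \approx 0.25$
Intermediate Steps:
$F{\left(z,O \right)} = - 2 O + \frac{6 + O}{2 O}$ ($F{\left(z,O \right)} = - 2 O + \frac{O + 6}{2 O} = - 2 O + \left(6 + O\right) \frac{1}{2 O} = - 2 O + \frac{6 + O}{2 O}$)
$\left(1 + P{\left(F{\left(0,-1 \right)} \right)}\right)^{2} = \left(1 + \left(\frac{1}{2} - -2 + \frac{3}{-1}\right)\right)^{2} = \left(1 + \left(\frac{1}{2} + 2 + 3 \left(-1\right)\right)\right)^{2} = \left(1 + \left(\frac{1}{2} + 2 - 3\right)\right)^{2} = \left(1 - \frac{1}{2}\right)^{2} = \left(\frac{1}{2}\right)^{2} = \frac{1}{4}$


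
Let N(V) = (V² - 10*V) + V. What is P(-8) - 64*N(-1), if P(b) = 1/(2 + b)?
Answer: -3841/6 ≈ -640.17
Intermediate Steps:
N(V) = V² - 9*V
P(-8) - 64*N(-1) = 1/(2 - 8) - (-64)*(-9 - 1) = 1/(-6) - (-64)*(-10) = -⅙ - 64*10 = -⅙ - 640 = -3841/6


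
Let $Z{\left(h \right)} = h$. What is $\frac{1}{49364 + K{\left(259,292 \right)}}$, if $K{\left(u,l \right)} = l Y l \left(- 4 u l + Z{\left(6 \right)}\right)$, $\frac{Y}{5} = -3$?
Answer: $\frac{1}{386893123124} \approx 2.5847 \cdot 10^{-12}$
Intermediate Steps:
$Y = -15$ ($Y = 5 \left(-3\right) = -15$)
$K{\left(u,l \right)} = - 15 l^{2} \left(6 - 4 l u\right)$ ($K{\left(u,l \right)} = l \left(-15\right) l \left(- 4 u l + 6\right) = - 15 l l \left(- 4 l u + 6\right) = - 15 l l \left(6 - 4 l u\right) = - 15 l^{2} \left(6 - 4 l u\right)$)
$\frac{1}{49364 + K{\left(259,292 \right)}} = \frac{1}{49364 + 292^{2} \left(-90 + 60 \cdot 292 \cdot 259\right)} = \frac{1}{49364 + 85264 \left(-90 + 4537680\right)} = \frac{1}{49364 + 85264 \cdot 4537590} = \frac{1}{49364 + 386893073760} = \frac{1}{386893123124}$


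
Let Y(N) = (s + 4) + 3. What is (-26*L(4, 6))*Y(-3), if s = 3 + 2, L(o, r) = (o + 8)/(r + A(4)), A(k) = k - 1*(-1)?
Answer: -3744/11 ≈ -340.36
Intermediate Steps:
A(k) = 1 + k (A(k) = k + 1 = 1 + k)
L(o, r) = (8 + o)/(5 + r) (L(o, r) = (o + 8)/(r + (1 + 4)) = (8 + o)/(r + 5) = (8 + o)/(5 + r))
s = 5
Y(N) = 12 (Y(N) = (5 + 4) + 3 = 9 + 3 = 12)
(-26*L(4, 6))*Y(-3) = -26*(8 + 4)/(5 + 6)*12 = -26*12/11*12 = -312/11*12 = -3744/11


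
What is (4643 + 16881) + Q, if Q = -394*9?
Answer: 17978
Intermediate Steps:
Q = -3546
(4643 + 16881) + Q = (4643 + 16881) - 3546 = 21524 - 3546 = 17978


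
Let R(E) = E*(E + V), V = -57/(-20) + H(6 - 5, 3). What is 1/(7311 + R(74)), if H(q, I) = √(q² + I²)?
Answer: 1299790/16889064441 - 7400*√10/16889064441 ≈ 7.5575e-5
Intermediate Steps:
H(q, I) = √(I² + q²)
V = 57/20 + √10 (V = -57/(-20) + √(3² + (6 - 5)²) = -57*(-1/20) + √(9 + 1²) = 57/20 + √(9 + 1) = 57/20 + √10 ≈ 6.0123)
R(E) = E*(57/20 + E + √10) (R(E) = E*(E + (57/20 + √10)) = E*(57/20 + E + √10))
1/(7311 + R(74)) = 1/(7311 + (1/20)*74*(57 + 20*74 + 20*√10)) = 1/(7311 + (1/20)*74*(57 + 1480 + 20*√10)) = 1/(7311 + (1/20)*74*(1537 + 20*√10)) = 1/(7311 + (56869/10 + 74*√10)) = 1/(129979/10 + 74*√10)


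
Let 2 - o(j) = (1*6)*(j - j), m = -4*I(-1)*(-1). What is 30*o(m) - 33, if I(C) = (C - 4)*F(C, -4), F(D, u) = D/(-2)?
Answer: 27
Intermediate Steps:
F(D, u) = -D/2 (F(D, u) = D*(-½) = -D/2)
I(C) = -C*(-4 + C)/2 (I(C) = (C - 4)*(-C/2) = (-4 + C)*(-C/2) = -C*(-4 + C)/2)
m = -10 (m = -2*(-1)*(4 - 1*(-1))*(-1) = -2*(-1)*(4 + 1)*(-1) = -2*(-1)*5*(-1) = -4*(-5/2)*(-1) = 10*(-1) = -10)
o(j) = 2 (o(j) = 2 - 1*6*(j - j) = 2 - 6*0 = 2 - 1*0 = 2 + 0 = 2)
30*o(m) - 33 = 30*2 - 33 = 60 - 33 = 27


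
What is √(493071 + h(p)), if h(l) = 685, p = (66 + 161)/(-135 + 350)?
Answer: 2*√123439 ≈ 702.68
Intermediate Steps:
p = 227/215 ≈ 1.0558
√(493071 + h(p)) = √(493071 + 685) = √493756 = 2*√123439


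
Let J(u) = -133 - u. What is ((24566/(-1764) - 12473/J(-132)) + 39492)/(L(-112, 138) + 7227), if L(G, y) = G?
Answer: 45820847/6275430 ≈ 7.3016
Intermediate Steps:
((24566/(-1764) - 12473/J(-132)) + 39492)/(L(-112, 138) + 7227) = ((24566/(-1764) - 12473/(-133 - 1*(-132))) + 39492)/(-112 + 7227) = ((24566*(-1/1764) - 12473/(-133 + 132)) + 39492)/7115 = ((-12283/882 - 12473/(-1)) + 39492)*(1/7115) = ((-12283/882 - 12473*(-1)) + 39492)*(1/7115) = ((-12283/882 + 12473) + 39492)*(1/7115) = (10988903/882 + 39492)*(1/7115) = (45820847/882)*(1/7115) = 45820847/6275430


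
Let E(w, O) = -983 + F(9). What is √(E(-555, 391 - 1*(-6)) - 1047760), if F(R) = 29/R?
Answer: I*√9438658/3 ≈ 1024.1*I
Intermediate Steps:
E(w, O) = -8818/9 (E(w, O) = -983 + 29/9 = -8818/9)
√(E(-555, 391 - 1*(-6)) - 1047760) = √(-8818/9 - 1047760) = √(-9438658/9) = I*√9438658/3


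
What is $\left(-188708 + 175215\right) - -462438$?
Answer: $448945$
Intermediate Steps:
$\left(-188708 + 175215\right) - -462438 = -13493 + 462438 = 448945$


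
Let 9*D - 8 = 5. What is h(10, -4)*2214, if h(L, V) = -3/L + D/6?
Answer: -656/5 ≈ -131.20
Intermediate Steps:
D = 13/9 (D = 8/9 + (⅑)*5 = 8/9 + 5/9 = 13/9 ≈ 1.4444)
h(L, V) = 13/54 - 3/L (h(L, V) = -3/L + (13/9)/6 = -3/L + (13/9)*(⅙) = -3/L + 13/54 = 13/54 - 3/L)
h(10, -4)*2214 = (13/54 - 3/10)*2214 = -8/135*2214 = -656/5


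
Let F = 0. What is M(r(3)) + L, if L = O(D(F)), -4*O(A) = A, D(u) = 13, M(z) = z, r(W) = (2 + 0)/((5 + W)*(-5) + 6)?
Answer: -225/68 ≈ -3.3088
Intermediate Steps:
r(W) = 2/(-19 - 5*W) (r(W) = 2/((-25 - 5*W) + 6) = 2/(-19 - 5*W))
O(A) = -A/4
L = -13/4 (L = -1/4*13 = -13/4 ≈ -3.2500)
M(r(3)) + L = -2/(19 + 5*3) - 13/4 = -2/(19 + 15) - 13/4 = -2/34 - 13/4 = -2*1/34 - 13/4 = -1/17 - 13/4 = -225/68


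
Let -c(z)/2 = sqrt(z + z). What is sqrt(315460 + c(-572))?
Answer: 2*sqrt(78865 - I*sqrt(286)) ≈ 561.66 - 0.06022*I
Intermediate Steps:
c(z) = -2*sqrt(2)*sqrt(z) (c(z) = -2*sqrt(z + z) = -2*sqrt(2)*sqrt(z))
sqrt(315460 + c(-572)) = sqrt(315460 - 2*sqrt(2)*sqrt(-572)) = sqrt(315460 - 2*sqrt(2)*2*I*sqrt(143)) = sqrt(315460 - 4*I*sqrt(286))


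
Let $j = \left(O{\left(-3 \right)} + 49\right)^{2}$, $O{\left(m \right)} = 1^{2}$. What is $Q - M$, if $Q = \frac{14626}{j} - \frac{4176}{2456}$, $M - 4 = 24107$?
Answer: $- \frac{9251003659}{383750} \approx -24107.0$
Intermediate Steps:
$M = 24111$ ($M = 4 + 24107 = 24111$)
$O{\left(m \right)} = 1$
$j = 2500$ ($j = \left(1 + 49\right)^{2} = 50^{2} = 2500$)
$Q = \frac{1592591}{383750}$ ($Q = \frac{14626}{2500} - \frac{4176}{2456} = 14626 \cdot \frac{1}{2500} - \frac{522}{307} = \frac{7313}{1250} - \frac{522}{307} = \frac{1592591}{383750} \approx 4.1501$)
$Q - M = \frac{1592591}{383750} - 24111 = - \frac{9251003659}{383750}$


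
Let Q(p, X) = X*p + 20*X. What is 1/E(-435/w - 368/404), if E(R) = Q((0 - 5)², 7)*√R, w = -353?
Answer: √408547727/3609585 ≈ 0.0055997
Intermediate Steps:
Q(p, X) = 20*X + X*p
E(R) = 315*√R (E(R) = (7*(20 + (0 - 5)²))*√R = (7*(20 + (-5)²))*√R = (7*(20 + 25))*√R = (7*45)*√R = 315*√R)
1/E(-435/w - 368/404) = 1/(315*√(-435/(-353) - 368/404)) = 1/(315*√(-435*(-1/353) - 368*1/404)) = 1/(315*√(435/353 - 92/101)) = 1/(315*√(11459/35653)) = 1/(315*(√408547727/35653)) = 1/(315*√408547727/35653) = √408547727/3609585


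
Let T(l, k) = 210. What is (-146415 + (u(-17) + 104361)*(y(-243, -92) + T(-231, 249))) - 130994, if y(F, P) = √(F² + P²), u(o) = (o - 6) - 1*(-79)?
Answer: 21650161 + 104417*√67513 ≈ 4.8781e+7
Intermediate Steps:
u(o) = 73 + o (u(o) = (-6 + o) + 79 = 73 + o)
(-146415 + (u(-17) + 104361)*(y(-243, -92) + T(-231, 249))) - 130994 = (-146415 + ((73 - 17) + 104361)*(√((-243)² + (-92)²) + 210)) - 130994 = (-146415 + (56 + 104361)*(√(59049 + 8464) + 210)) - 130994 = (-146415 + 104417*(√67513 + 210)) - 130994 = (-146415 + 104417*(210 + √67513)) - 130994 = (-146415 + (21927570 + 104417*√67513)) - 130994 = (21781155 + 104417*√67513) - 130994 = 21650161 + 104417*√67513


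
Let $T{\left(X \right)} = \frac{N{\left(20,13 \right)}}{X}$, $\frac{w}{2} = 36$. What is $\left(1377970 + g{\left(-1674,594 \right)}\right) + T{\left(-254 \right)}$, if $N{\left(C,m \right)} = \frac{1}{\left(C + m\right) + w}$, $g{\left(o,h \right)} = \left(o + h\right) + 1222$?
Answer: $\frac{36754247039}{26670} \approx 1.3781 \cdot 10^{6}$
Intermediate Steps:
$w = 72$ ($w = 2 \cdot 36 = 72$)
$g{\left(o,h \right)} = 1222 + h + o$ ($g{\left(o,h \right)} = \left(h + o\right) + 1222 = 1222 + h + o$)
$N{\left(C,m \right)} = \frac{1}{72 + C + m}$ ($N{\left(C,m \right)} = \frac{1}{\left(C + m\right) + 72} = \frac{1}{72 + C + m}$)
$T{\left(X \right)} = \frac{1}{105 X}$ ($T{\left(X \right)} = \frac{1}{\left(72 + 20 + 13\right) X} = \frac{1}{105 X}$)
$\left(1377970 + g{\left(-1674,594 \right)}\right) + T{\left(-254 \right)} = \left(1377970 + \left(1222 + 594 - 1674\right)\right) + \frac{1}{105 \left(-254\right)} = \left(1377970 + 142\right) + \frac{1}{105} \left(- \frac{1}{254}\right) = 1378112 - \frac{1}{26670} = \frac{36754247039}{26670}$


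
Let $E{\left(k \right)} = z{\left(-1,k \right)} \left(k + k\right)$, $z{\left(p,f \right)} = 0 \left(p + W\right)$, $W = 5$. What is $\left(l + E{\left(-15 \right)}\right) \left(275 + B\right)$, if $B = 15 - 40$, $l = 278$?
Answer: $69500$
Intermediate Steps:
$z{\left(p,f \right)} = 0$ ($z{\left(p,f \right)} = 0 \left(p + 5\right) = 0 \left(5 + p\right) = 0$)
$E{\left(k \right)} = 0$ ($E{\left(k \right)} = 0 \left(k + k\right) = 0 \cdot 2 k = 0$)
$B = -25$ ($B = 15 - 40 = -25$)
$\left(l + E{\left(-15 \right)}\right) \left(275 + B\right) = \left(278 + 0\right) \left(275 - 25\right) = 278 \cdot 250 = 69500$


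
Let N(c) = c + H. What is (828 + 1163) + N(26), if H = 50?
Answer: 2067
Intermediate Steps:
N(c) = 50 + c (N(c) = c + 50 = 50 + c)
(828 + 1163) + N(26) = (828 + 1163) + (50 + 26) = 1991 + 76 = 2067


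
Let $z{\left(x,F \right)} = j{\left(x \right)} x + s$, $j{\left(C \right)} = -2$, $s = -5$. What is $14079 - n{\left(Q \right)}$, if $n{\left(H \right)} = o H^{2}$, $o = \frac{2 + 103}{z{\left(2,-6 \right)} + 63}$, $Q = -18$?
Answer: $13449$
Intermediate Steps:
$z{\left(x,F \right)} = -5 - 2 x$ ($z{\left(x,F \right)} = - 2 x - 5 = -5 - 2 x$)
$o = \frac{35}{18}$ ($o = \frac{2 + 103}{\left(-5 - 4\right) + 63} = \frac{105}{\left(-5 - 4\right) + 63} = \frac{105}{-9 + 63} = \frac{105}{54} = 105 \cdot \frac{1}{54} = \frac{35}{18} \approx 1.9444$)
$n{\left(H \right)} = \frac{35 H^{2}}{18}$
$14079 - n{\left(Q \right)} = 14079 - \frac{35 \left(-18\right)^{2}}{18} = 14079 - \frac{35}{18} \cdot 324 = 14079 - 630 = 13449$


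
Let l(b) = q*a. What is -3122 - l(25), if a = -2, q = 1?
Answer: -3120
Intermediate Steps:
l(b) = -2 (l(b) = 1*(-2) = -2)
-3122 - l(25) = -3122 - 1*(-2) = -3122 + 2 = -3120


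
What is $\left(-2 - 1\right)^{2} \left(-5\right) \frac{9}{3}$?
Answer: $-135$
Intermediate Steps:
$\left(-2 - 1\right)^{2} \left(-5\right) \frac{9}{3} = \left(-3\right)^{2} \left(-5\right) 9 \cdot \frac{1}{3} = 9 \left(-5\right) 3 = \left(-45\right) 3 = -135$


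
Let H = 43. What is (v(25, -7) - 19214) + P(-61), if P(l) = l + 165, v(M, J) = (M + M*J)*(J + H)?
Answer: -24510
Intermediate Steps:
v(M, J) = (43 + J)*(M + J*M) (v(M, J) = (M + M*J)*(J + 43) = (M + J*M)*(43 + J) = (43 + J)*(M + J*M))
P(l) = 165 + l
(v(25, -7) - 19214) + P(-61) = (25*(43 + (-7)² + 44*(-7)) - 19214) + (165 - 61) = (25*(43 + 49 - 308) - 19214) + 104 = (25*(-216) - 19214) + 104 = (-5400 - 19214) + 104 = -24614 + 104 = -24510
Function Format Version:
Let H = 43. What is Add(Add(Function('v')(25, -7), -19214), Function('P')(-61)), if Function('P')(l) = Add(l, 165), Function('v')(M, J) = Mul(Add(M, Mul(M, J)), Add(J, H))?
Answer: -24510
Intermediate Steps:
Function('v')(M, J) = Mul(Add(43, J), Add(M, Mul(J, M))) (Function('v')(M, J) = Mul(Add(M, Mul(M, J)), Add(J, 43)) = Mul(Add(M, Mul(J, M)), Add(43, J)) = Mul(Add(43, J), Add(M, Mul(J, M))))
Function('P')(l) = Add(165, l)
Add(Add(Function('v')(25, -7), -19214), Function('P')(-61)) = Add(Add(Mul(25, Add(43, Pow(-7, 2), Mul(44, -7))), -19214), Add(165, -61)) = Add(Add(Mul(25, Add(43, 49, -308)), -19214), 104) = Add(Add(Mul(25, -216), -19214), 104) = Add(Add(-5400, -19214), 104) = Add(-24614, 104) = -24510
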